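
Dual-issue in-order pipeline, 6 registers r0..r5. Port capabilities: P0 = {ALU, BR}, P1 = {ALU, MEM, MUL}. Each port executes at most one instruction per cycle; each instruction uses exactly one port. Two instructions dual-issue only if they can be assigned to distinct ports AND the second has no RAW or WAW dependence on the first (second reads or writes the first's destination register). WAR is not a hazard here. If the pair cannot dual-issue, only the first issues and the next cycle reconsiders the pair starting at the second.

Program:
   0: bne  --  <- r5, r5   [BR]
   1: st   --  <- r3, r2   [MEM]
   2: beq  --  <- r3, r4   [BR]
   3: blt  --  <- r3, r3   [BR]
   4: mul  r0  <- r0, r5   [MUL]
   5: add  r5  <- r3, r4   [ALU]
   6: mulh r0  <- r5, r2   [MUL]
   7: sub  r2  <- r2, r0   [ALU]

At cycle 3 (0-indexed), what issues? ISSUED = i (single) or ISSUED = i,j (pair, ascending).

ISSUED = 5

c0: i0&i1 bne.BR/st.MEM  2-wide
c1: i2 beq.BR  no-port BR/BR
c2: i3&i4 blt.BR/mul.MUL  2-wide
c3: i5 add.ALU  RAW r5
c4: i6 mulh.MUL  RAW r0
c5: i7 sub.ALU  tail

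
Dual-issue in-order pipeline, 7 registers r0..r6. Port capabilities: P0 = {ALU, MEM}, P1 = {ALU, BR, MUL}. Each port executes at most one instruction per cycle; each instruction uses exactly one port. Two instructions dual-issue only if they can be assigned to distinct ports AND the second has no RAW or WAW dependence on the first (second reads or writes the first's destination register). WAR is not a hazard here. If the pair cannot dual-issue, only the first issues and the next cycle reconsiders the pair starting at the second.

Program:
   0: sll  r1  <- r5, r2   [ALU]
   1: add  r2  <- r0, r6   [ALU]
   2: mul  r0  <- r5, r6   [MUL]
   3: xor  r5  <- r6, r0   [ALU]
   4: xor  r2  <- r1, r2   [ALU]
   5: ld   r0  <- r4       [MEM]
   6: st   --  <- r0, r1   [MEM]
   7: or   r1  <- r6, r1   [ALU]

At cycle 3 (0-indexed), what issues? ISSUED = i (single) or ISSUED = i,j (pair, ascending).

ISSUED = 5

0. sll.ALU add.ALU @i0&i1  | 2-wide
1. mul.MUL @i2  | RAW r0
2. xor.ALU xor.ALU @i3&i4  | 2-wide
3. ld.MEM @i5  | no-port MEM/MEM
4. st.MEM or.ALU @i6&i7  | 2-wide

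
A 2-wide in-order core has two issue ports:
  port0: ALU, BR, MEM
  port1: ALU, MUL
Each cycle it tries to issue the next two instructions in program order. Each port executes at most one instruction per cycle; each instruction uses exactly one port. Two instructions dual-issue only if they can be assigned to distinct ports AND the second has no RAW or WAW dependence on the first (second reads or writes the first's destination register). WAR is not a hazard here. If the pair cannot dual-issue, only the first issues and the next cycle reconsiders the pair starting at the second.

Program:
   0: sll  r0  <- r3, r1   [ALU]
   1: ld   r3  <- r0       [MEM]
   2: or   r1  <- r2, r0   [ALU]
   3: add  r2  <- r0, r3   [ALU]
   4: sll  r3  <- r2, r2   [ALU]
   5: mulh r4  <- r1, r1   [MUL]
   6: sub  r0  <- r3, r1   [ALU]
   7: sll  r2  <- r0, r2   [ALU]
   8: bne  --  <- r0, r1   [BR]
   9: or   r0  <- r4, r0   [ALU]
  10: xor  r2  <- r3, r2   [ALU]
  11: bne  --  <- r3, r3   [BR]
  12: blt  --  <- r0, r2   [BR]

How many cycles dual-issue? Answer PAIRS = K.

PAIRS = 4

#0 head=0: sll i0 RAW r0
#1 head=1: ld+or i1&i2 dual
#2 head=3: add i3 RAW r2
#3 head=4: sll+mulh i4&i5 dual
#4 head=6: sub i6 RAW r0
#5 head=7: sll+bne i7&i8 dual
#6 head=9: or+xor i9&i10 dual
#7 head=11: bne i11 no-port BR/BR
#8 head=12: blt i12 tail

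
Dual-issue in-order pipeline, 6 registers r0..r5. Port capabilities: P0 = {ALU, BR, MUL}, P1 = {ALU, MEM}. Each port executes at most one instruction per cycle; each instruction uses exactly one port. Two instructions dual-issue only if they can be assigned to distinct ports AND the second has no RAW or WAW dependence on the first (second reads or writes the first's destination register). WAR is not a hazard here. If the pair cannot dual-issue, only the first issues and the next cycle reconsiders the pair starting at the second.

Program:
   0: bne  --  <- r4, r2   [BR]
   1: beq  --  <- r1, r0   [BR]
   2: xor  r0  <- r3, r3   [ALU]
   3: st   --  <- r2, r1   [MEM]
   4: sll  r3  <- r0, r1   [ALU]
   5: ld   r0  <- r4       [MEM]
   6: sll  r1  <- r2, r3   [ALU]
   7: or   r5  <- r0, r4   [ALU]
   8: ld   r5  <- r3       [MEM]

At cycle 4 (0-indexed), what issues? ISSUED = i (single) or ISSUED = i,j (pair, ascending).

ISSUED = 7

t=0 i0:bne ; no-port BR/BR
t=1 i1,i2:beq/xor ; pair
t=2 i3,i4:st/sll ; pair
t=3 i5,i6:ld/sll ; pair
t=4 i7:or ; WAW r5
t=5 i8:ld ; tail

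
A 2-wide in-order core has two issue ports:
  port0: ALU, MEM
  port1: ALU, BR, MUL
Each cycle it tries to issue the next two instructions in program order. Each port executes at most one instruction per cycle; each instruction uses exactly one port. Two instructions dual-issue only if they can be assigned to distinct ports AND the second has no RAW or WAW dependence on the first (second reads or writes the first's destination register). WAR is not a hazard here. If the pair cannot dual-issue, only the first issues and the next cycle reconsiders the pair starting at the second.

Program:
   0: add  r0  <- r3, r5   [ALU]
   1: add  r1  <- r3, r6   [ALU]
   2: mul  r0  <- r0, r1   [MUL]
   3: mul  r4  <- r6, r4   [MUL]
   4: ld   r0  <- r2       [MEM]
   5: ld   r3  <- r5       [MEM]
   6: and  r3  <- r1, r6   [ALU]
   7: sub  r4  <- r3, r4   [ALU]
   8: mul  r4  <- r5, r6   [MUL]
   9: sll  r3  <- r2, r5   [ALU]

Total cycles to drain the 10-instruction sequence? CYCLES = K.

CYCLES = 7

[0] i0+i1  add.ALU add.ALU  -- 2-wide
[1] i2  mul.MUL  -- no-port MUL/MUL
[2] i3+i4  mul.MUL ld.MEM  -- 2-wide
[3] i5  ld.MEM  -- WAW r3
[4] i6  and.ALU  -- RAW r3
[5] i7  sub.ALU  -- WAW r4
[6] i8+i9  mul.MUL sll.ALU  -- 2-wide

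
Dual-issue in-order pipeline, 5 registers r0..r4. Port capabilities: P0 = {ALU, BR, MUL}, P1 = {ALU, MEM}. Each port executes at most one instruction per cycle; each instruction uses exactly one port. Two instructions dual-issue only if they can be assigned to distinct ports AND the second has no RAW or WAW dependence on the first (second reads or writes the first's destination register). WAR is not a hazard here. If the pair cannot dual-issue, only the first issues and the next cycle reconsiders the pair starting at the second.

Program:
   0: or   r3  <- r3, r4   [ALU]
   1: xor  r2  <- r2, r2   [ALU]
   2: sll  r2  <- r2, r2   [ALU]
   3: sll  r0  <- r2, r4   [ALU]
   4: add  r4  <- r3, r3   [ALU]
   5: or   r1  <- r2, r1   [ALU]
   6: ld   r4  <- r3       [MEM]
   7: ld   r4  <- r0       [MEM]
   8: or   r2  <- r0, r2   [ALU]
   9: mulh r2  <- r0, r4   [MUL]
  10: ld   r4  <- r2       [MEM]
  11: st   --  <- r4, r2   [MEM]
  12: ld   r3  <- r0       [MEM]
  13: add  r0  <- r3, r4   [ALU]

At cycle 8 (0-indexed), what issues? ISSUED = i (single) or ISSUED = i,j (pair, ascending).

ISSUED = 12

  cy0 -> i0+i1 (or/xor) dual
  cy1 -> i2 (sll) RAW r2
  cy2 -> i3+i4 (sll/add) dual
  cy3 -> i5+i6 (or/ld) dual
  cy4 -> i7+i8 (ld/or) dual
  cy5 -> i9 (mulh) RAW r2
  cy6 -> i10 (ld) no-port MEM/MEM
  cy7 -> i11 (st) no-port MEM/MEM
  cy8 -> i12 (ld) RAW r3
  cy9 -> i13 (add) tail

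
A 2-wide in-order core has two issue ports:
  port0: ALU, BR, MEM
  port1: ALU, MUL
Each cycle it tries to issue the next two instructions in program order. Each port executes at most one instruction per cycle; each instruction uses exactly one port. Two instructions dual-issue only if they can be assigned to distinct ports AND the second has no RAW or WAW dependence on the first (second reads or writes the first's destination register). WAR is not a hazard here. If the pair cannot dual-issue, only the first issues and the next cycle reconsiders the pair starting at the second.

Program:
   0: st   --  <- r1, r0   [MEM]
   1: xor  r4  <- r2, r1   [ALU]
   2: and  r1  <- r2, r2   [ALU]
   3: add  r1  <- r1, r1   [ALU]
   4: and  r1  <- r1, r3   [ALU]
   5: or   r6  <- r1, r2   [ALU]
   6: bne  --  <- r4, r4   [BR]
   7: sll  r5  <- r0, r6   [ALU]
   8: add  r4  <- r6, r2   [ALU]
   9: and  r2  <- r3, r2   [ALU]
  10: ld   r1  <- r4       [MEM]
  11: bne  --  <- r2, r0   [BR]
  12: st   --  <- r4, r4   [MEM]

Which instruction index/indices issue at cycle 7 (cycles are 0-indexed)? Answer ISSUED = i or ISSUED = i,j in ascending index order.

ISSUED = 11

#0 head=0: st+xor i0&i1 2-wide
#1 head=2: and i2 RAW+WAW r1
#2 head=3: add i3 RAW+WAW r1
#3 head=4: and i4 RAW r1
#4 head=5: or+bne i5&i6 2-wide
#5 head=7: sll+add i7&i8 2-wide
#6 head=9: and+ld i9&i10 2-wide
#7 head=11: bne i11 no-port BR/MEM
#8 head=12: st i12 tail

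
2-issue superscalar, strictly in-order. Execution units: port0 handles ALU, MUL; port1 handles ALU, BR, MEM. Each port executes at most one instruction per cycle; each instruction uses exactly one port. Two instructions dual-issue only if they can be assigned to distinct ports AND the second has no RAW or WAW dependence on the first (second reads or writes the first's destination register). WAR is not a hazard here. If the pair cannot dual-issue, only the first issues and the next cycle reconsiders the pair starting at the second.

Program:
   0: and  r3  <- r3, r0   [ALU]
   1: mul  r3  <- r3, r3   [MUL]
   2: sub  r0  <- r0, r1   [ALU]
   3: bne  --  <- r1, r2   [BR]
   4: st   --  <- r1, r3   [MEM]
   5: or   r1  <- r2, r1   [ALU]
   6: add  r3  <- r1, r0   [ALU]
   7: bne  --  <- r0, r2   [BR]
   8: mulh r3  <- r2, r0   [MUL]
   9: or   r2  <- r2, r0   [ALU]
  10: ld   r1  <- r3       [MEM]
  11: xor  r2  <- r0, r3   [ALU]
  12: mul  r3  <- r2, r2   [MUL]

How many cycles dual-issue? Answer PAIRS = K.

PAIRS = 5

  cy0 -> i0 (and.ALU) RAW+WAW r3
  cy1 -> i1&i2 (mul.MUL sub.ALU) pair
  cy2 -> i3 (bne.BR) no-port BR/MEM
  cy3 -> i4&i5 (st.MEM or.ALU) pair
  cy4 -> i6&i7 (add.ALU bne.BR) pair
  cy5 -> i8&i9 (mulh.MUL or.ALU) pair
  cy6 -> i10&i11 (ld.MEM xor.ALU) pair
  cy7 -> i12 (mul.MUL) tail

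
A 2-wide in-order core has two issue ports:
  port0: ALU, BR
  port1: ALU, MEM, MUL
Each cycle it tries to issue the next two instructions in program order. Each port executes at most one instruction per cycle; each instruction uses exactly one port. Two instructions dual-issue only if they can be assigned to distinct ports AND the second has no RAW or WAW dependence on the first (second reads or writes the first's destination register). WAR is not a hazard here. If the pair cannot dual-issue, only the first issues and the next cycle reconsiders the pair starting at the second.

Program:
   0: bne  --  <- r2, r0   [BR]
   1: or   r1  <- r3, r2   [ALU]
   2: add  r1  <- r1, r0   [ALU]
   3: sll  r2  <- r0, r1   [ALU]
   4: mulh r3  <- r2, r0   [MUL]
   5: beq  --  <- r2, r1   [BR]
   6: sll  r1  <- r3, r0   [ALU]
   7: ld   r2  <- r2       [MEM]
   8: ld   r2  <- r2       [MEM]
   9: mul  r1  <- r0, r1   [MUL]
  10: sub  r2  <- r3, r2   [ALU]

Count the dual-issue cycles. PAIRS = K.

0. bne or @i0+i1  | pair
1. add @i2  | RAW r1
2. sll @i3  | RAW r2
3. mulh beq @i4+i5  | pair
4. sll ld @i6+i7  | pair
5. ld @i8  | no-port MEM/MUL
6. mul sub @i9+i10  | pair

PAIRS = 4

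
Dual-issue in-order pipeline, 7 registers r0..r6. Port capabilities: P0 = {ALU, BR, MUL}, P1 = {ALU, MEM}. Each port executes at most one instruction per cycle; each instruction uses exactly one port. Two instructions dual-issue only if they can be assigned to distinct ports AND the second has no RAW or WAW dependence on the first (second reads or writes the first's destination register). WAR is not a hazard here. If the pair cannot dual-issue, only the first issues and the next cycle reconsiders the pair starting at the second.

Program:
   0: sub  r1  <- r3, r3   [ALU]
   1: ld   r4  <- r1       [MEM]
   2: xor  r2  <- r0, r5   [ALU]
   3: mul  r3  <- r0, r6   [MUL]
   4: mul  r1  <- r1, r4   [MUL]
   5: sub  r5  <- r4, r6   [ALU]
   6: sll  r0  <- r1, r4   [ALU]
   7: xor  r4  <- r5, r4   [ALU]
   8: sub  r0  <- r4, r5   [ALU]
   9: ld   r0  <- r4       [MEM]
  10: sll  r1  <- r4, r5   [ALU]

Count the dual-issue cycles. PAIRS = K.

[0] i0  sub  -- RAW r1
[1] i1&i2  ld/xor  -- pair
[2] i3  mul  -- no-port MUL/MUL
[3] i4&i5  mul/sub  -- pair
[4] i6&i7  sll/xor  -- pair
[5] i8  sub  -- WAW r0
[6] i9&i10  ld/sll  -- pair

PAIRS = 4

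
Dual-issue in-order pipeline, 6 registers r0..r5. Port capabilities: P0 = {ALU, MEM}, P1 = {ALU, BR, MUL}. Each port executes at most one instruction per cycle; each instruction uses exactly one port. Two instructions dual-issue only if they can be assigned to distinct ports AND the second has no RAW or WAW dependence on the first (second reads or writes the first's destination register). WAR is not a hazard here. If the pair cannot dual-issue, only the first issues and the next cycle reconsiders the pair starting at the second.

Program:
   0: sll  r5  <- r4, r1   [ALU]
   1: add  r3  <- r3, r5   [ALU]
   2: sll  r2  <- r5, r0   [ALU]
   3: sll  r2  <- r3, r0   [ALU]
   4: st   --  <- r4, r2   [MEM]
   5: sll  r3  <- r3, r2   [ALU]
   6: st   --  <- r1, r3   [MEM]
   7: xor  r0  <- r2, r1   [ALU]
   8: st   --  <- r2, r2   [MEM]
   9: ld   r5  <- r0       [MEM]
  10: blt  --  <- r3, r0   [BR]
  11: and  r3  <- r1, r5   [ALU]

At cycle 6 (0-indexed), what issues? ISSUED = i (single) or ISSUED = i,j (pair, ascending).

0. sll @i0  | RAW r5
1. add sll @i1+i2  | 2-wide
2. sll @i3  | RAW r2
3. st sll @i4+i5  | 2-wide
4. st xor @i6+i7  | 2-wide
5. st @i8  | no-port MEM/MEM
6. ld blt @i9+i10  | 2-wide
7. and @i11  | tail

ISSUED = 9,10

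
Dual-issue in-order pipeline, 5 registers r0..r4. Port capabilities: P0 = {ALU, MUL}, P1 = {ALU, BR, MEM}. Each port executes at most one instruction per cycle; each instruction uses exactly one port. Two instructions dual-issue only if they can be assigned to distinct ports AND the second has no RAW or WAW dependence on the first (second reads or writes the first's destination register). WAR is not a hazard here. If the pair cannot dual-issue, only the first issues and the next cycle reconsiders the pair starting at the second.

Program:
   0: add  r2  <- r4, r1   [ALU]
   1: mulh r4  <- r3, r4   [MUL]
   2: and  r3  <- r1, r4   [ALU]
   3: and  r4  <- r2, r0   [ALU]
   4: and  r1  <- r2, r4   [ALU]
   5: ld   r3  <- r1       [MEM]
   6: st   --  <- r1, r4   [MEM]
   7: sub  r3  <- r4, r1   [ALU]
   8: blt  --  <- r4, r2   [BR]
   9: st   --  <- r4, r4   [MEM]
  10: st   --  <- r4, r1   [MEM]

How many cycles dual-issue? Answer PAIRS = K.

  cy0 -> i0+i1 (add.ALU+mulh.MUL) pair
  cy1 -> i2+i3 (and.ALU+and.ALU) pair
  cy2 -> i4 (and.ALU) RAW r1
  cy3 -> i5 (ld.MEM) no-port MEM/MEM
  cy4 -> i6+i7 (st.MEM+sub.ALU) pair
  cy5 -> i8 (blt.BR) no-port BR/MEM
  cy6 -> i9 (st.MEM) no-port MEM/MEM
  cy7 -> i10 (st.MEM) tail

PAIRS = 3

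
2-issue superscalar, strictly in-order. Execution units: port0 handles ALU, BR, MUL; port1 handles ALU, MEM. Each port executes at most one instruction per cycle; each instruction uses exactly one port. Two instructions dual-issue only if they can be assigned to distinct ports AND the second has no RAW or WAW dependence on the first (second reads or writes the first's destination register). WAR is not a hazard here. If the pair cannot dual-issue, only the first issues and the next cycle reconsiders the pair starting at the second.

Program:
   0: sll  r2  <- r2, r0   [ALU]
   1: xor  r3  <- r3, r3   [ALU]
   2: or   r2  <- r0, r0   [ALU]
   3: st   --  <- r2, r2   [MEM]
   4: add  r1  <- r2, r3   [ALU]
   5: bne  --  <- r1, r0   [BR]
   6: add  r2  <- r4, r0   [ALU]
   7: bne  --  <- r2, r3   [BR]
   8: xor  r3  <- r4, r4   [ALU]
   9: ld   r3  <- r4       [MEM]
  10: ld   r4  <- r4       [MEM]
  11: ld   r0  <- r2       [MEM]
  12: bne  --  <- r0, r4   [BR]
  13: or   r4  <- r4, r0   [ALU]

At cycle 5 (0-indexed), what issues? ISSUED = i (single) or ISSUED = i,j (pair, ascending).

#0 head=0: sll.ALU+xor.ALU i0/i1 dual
#1 head=2: or.ALU i2 RAW r2
#2 head=3: st.MEM+add.ALU i3/i4 dual
#3 head=5: bne.BR+add.ALU i5/i6 dual
#4 head=7: bne.BR+xor.ALU i7/i8 dual
#5 head=9: ld.MEM i9 no-port MEM/MEM
#6 head=10: ld.MEM i10 no-port MEM/MEM
#7 head=11: ld.MEM i11 RAW r0
#8 head=12: bne.BR+or.ALU i12/i13 dual

ISSUED = 9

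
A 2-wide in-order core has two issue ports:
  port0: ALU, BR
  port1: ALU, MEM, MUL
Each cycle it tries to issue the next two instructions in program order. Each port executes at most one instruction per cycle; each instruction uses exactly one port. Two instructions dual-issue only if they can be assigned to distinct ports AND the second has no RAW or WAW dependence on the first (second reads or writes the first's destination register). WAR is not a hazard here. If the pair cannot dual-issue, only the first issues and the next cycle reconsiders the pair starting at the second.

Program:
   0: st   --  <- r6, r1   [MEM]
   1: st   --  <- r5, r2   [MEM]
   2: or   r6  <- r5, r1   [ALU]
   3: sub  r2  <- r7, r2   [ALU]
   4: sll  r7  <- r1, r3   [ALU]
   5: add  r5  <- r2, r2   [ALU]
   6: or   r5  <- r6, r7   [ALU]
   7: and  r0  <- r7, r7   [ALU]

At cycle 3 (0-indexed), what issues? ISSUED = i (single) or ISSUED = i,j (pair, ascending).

c0: i0 st.MEM  no-port MEM/MEM
c1: i1+i2 st.MEM or.ALU  pair
c2: i3+i4 sub.ALU sll.ALU  pair
c3: i5 add.ALU  WAW r5
c4: i6+i7 or.ALU and.ALU  pair

ISSUED = 5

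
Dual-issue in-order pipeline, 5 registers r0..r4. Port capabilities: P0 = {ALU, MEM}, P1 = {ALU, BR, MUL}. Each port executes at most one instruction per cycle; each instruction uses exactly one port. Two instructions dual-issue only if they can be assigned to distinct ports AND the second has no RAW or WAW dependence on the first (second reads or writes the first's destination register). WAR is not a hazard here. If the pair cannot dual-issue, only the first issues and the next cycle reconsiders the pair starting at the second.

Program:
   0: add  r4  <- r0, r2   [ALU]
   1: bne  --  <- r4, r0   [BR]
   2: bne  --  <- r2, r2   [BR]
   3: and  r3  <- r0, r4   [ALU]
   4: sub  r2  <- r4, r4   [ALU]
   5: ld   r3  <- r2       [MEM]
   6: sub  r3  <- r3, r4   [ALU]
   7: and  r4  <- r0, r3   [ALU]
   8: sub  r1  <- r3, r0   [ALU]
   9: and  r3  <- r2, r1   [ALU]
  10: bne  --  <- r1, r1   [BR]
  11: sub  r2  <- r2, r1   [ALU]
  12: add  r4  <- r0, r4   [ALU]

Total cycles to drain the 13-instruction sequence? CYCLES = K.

0. add @i0  | RAW r4
1. bne @i1  | no-port BR/BR
2. bne;and @i2&i3  | 2-wide
3. sub @i4  | RAW r2
4. ld @i5  | RAW+WAW r3
5. sub @i6  | RAW r3
6. and;sub @i7&i8  | 2-wide
7. and;bne @i9&i10  | 2-wide
8. sub;add @i11&i12  | 2-wide

CYCLES = 9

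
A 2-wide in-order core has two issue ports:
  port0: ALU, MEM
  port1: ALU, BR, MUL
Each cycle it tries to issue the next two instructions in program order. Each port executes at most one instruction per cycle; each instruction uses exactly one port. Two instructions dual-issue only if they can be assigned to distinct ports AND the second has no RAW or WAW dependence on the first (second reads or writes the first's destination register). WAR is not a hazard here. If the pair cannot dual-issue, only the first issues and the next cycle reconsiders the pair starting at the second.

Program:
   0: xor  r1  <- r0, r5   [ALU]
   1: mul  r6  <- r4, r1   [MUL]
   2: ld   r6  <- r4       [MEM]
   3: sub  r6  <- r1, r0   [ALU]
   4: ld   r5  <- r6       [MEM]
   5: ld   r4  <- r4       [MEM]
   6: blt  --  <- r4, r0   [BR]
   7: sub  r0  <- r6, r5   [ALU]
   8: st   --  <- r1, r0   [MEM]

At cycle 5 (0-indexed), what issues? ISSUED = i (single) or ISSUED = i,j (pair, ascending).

ISSUED = 5

c0: i0 xor  RAW r1
c1: i1 mul  WAW r6
c2: i2 ld  WAW r6
c3: i3 sub  RAW r6
c4: i4 ld  no-port MEM/MEM
c5: i5 ld  RAW r4
c6: i6&i7 blt+sub  pair
c7: i8 st  tail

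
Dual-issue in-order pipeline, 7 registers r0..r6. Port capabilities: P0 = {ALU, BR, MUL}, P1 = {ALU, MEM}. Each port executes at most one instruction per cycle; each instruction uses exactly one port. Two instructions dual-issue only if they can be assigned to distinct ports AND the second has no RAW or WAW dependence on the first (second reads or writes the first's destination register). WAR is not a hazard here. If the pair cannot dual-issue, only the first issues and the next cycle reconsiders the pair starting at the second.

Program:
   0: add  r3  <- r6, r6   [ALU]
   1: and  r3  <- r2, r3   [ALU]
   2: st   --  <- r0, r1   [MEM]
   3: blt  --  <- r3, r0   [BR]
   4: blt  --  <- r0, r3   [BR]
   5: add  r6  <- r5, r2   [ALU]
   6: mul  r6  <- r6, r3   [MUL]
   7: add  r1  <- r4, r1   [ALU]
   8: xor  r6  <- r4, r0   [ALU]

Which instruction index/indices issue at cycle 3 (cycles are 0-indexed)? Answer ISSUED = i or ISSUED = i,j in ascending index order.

ISSUED = 4,5

  cy0 -> i0 (add) RAW+WAW r3
  cy1 -> i1,i2 (and+st) dual
  cy2 -> i3 (blt) no-port BR/BR
  cy3 -> i4,i5 (blt+add) dual
  cy4 -> i6,i7 (mul+add) dual
  cy5 -> i8 (xor) tail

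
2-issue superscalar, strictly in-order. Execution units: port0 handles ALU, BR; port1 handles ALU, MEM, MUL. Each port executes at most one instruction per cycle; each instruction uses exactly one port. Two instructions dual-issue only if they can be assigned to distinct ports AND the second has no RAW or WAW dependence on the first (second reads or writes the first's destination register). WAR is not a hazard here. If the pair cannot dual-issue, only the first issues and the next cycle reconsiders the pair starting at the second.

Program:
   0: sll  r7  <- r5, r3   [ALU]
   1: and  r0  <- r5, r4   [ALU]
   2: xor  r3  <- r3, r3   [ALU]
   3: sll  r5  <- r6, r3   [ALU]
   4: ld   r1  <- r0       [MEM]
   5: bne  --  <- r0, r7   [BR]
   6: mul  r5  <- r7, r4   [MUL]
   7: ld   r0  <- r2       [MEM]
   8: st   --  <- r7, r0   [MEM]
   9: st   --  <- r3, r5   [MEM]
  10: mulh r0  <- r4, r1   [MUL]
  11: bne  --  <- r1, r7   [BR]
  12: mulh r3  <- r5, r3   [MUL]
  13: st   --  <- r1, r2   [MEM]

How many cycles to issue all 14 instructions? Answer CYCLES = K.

CYCLES = 10

#0 head=0: sll.ALU and.ALU i0&i1 2-wide
#1 head=2: xor.ALU i2 RAW r3
#2 head=3: sll.ALU ld.MEM i3&i4 2-wide
#3 head=5: bne.BR mul.MUL i5&i6 2-wide
#4 head=7: ld.MEM i7 no-port MEM/MEM
#5 head=8: st.MEM i8 no-port MEM/MEM
#6 head=9: st.MEM i9 no-port MEM/MUL
#7 head=10: mulh.MUL bne.BR i10&i11 2-wide
#8 head=12: mulh.MUL i12 no-port MUL/MEM
#9 head=13: st.MEM i13 tail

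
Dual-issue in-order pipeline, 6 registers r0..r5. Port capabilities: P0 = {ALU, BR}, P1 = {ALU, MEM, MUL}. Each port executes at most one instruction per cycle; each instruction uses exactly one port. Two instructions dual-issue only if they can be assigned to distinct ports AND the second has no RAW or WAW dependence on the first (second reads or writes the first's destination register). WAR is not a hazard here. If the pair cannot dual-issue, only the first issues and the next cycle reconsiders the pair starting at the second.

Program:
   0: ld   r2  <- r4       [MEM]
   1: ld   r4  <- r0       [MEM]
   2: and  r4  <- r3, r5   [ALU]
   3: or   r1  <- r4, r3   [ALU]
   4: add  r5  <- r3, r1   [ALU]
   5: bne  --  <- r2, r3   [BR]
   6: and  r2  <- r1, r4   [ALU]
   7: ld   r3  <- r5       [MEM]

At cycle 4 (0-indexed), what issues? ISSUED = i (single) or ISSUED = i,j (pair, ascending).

ISSUED = 4,5

c0: i0 ld.MEM  no-port MEM/MEM
c1: i1 ld.MEM  WAW r4
c2: i2 and.ALU  RAW r4
c3: i3 or.ALU  RAW r1
c4: i4&i5 add.ALU bne.BR  pair
c5: i6&i7 and.ALU ld.MEM  pair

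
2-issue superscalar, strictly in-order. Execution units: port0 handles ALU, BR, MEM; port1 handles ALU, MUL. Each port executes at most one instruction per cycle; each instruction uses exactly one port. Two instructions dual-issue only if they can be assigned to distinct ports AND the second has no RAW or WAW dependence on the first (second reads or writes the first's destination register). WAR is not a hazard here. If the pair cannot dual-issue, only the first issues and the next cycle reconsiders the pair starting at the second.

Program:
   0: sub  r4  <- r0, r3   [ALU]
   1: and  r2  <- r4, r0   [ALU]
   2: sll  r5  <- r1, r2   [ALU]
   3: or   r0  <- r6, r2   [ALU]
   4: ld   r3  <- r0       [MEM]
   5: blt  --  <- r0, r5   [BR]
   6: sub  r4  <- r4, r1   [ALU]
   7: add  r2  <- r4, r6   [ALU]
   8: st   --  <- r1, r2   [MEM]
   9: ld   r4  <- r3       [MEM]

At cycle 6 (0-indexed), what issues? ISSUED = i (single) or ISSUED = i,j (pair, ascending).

  cy0 -> i0 (sub) RAW r4
  cy1 -> i1 (and) RAW r2
  cy2 -> i2,i3 (sll+or) dual
  cy3 -> i4 (ld) no-port MEM/BR
  cy4 -> i5,i6 (blt+sub) dual
  cy5 -> i7 (add) RAW r2
  cy6 -> i8 (st) no-port MEM/MEM
  cy7 -> i9 (ld) tail

ISSUED = 8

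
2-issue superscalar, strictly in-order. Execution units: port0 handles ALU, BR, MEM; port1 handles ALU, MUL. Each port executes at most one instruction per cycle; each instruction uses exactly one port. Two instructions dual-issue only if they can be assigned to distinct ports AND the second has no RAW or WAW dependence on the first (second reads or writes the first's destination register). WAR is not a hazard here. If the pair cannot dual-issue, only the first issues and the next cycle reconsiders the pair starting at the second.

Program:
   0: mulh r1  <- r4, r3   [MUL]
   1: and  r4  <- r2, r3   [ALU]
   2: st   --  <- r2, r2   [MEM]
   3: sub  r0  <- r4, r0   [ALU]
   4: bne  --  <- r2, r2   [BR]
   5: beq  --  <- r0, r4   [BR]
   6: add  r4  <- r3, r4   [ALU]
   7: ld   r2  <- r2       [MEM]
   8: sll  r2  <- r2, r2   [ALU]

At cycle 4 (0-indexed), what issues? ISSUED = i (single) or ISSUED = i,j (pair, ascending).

ISSUED = 7

0. mulh.MUL;and.ALU @i0&i1  | 2-wide
1. st.MEM;sub.ALU @i2&i3  | 2-wide
2. bne.BR @i4  | no-port BR/BR
3. beq.BR;add.ALU @i5&i6  | 2-wide
4. ld.MEM @i7  | RAW+WAW r2
5. sll.ALU @i8  | tail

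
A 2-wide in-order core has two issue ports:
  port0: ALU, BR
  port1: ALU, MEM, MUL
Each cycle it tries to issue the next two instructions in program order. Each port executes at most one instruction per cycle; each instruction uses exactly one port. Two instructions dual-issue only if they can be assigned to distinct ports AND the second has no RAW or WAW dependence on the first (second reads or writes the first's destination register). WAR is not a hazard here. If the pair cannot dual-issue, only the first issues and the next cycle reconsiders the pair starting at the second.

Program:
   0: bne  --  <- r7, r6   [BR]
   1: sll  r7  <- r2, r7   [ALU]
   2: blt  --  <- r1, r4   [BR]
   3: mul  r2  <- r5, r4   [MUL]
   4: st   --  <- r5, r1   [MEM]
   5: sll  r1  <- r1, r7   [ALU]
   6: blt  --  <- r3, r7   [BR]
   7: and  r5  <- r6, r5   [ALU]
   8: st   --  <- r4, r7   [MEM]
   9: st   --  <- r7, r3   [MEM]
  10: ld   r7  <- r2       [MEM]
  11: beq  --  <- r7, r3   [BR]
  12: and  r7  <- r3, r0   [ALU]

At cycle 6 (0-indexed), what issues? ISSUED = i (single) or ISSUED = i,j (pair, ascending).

ISSUED = 10

  cy0 -> i0&i1 (bne/sll) pair
  cy1 -> i2&i3 (blt/mul) pair
  cy2 -> i4&i5 (st/sll) pair
  cy3 -> i6&i7 (blt/and) pair
  cy4 -> i8 (st) no-port MEM/MEM
  cy5 -> i9 (st) no-port MEM/MEM
  cy6 -> i10 (ld) RAW r7
  cy7 -> i11&i12 (beq/and) pair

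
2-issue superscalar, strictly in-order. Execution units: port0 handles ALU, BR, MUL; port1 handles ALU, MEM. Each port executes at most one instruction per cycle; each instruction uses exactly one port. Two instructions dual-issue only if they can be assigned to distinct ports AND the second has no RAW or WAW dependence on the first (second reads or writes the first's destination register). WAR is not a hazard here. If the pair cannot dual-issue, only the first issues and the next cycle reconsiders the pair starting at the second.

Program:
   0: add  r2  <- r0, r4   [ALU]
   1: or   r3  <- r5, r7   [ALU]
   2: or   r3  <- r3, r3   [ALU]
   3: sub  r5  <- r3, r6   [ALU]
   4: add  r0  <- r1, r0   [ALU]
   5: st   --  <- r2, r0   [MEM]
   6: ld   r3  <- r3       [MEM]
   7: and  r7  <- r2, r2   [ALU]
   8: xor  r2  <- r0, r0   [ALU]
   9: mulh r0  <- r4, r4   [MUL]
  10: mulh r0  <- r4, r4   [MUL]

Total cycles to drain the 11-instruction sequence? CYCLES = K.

  cy0 -> i0+i1 (add.ALU or.ALU) dual
  cy1 -> i2 (or.ALU) RAW r3
  cy2 -> i3+i4 (sub.ALU add.ALU) dual
  cy3 -> i5 (st.MEM) no-port MEM/MEM
  cy4 -> i6+i7 (ld.MEM and.ALU) dual
  cy5 -> i8+i9 (xor.ALU mulh.MUL) dual
  cy6 -> i10 (mulh.MUL) tail

CYCLES = 7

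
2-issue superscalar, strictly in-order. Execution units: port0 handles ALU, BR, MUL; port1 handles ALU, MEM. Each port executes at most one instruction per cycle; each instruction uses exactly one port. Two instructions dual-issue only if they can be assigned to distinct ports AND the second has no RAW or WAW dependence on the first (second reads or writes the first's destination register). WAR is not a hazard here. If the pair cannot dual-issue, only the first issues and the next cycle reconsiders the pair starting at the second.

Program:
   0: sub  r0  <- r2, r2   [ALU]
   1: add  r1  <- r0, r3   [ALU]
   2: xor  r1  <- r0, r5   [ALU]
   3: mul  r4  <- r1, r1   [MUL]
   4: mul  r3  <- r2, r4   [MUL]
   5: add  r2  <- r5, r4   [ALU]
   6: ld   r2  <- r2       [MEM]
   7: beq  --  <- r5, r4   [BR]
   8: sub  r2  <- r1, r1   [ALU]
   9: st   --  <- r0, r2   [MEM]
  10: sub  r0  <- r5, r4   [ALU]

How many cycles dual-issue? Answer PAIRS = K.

0. sub @i0  | RAW r0
1. add @i1  | WAW r1
2. xor @i2  | RAW r1
3. mul @i3  | no-port MUL/MUL
4. mul;add @i4/i5  | 2-wide
5. ld;beq @i6/i7  | 2-wide
6. sub @i8  | RAW r2
7. st;sub @i9/i10  | 2-wide

PAIRS = 3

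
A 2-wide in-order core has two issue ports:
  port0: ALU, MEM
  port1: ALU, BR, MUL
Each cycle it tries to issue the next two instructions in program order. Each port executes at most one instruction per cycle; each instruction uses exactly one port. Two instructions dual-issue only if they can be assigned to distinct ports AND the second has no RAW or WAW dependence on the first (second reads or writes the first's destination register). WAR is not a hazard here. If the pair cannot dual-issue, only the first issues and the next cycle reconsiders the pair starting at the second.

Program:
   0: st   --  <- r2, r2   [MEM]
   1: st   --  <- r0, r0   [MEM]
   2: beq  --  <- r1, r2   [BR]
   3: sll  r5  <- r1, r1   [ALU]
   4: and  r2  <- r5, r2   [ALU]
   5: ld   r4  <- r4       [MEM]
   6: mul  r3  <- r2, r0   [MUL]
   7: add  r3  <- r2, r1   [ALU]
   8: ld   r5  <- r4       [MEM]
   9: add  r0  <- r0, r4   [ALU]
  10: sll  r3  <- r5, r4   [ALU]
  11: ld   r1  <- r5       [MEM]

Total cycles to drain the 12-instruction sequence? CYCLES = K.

CYCLES = 8

0. st @i0  | no-port MEM/MEM
1. st+beq @i1/i2  | dual
2. sll @i3  | RAW r5
3. and+ld @i4/i5  | dual
4. mul @i6  | WAW r3
5. add+ld @i7/i8  | dual
6. add+sll @i9/i10  | dual
7. ld @i11  | tail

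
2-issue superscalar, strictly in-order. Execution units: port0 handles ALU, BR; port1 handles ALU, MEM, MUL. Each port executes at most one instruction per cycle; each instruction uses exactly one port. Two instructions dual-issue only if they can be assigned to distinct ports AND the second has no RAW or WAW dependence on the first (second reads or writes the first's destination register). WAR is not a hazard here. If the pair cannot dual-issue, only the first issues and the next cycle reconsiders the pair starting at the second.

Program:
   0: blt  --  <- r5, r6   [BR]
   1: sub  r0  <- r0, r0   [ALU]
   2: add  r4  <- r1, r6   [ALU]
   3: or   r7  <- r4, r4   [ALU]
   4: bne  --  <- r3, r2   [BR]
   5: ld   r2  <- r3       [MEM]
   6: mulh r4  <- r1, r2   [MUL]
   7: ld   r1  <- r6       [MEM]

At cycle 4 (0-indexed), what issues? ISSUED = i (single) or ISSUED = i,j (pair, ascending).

c0: i0&i1 blt.BR sub.ALU  dual
c1: i2 add.ALU  RAW r4
c2: i3&i4 or.ALU bne.BR  dual
c3: i5 ld.MEM  no-port MEM/MUL
c4: i6 mulh.MUL  no-port MUL/MEM
c5: i7 ld.MEM  tail

ISSUED = 6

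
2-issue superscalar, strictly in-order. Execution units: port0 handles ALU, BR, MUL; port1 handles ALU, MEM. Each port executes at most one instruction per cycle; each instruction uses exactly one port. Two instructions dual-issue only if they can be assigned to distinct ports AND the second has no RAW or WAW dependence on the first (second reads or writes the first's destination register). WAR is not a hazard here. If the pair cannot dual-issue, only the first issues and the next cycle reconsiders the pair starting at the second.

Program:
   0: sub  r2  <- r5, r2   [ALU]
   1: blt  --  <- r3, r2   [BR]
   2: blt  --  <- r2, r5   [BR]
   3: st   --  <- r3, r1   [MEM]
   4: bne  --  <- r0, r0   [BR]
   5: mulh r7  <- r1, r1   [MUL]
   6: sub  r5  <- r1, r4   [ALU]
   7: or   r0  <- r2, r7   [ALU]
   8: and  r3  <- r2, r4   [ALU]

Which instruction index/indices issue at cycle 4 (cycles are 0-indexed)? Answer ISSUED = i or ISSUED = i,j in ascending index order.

ISSUED = 5,6

c0: i0 sub.ALU  RAW r2
c1: i1 blt.BR  no-port BR/BR
c2: i2+i3 blt.BR/st.MEM  dual
c3: i4 bne.BR  no-port BR/MUL
c4: i5+i6 mulh.MUL/sub.ALU  dual
c5: i7+i8 or.ALU/and.ALU  dual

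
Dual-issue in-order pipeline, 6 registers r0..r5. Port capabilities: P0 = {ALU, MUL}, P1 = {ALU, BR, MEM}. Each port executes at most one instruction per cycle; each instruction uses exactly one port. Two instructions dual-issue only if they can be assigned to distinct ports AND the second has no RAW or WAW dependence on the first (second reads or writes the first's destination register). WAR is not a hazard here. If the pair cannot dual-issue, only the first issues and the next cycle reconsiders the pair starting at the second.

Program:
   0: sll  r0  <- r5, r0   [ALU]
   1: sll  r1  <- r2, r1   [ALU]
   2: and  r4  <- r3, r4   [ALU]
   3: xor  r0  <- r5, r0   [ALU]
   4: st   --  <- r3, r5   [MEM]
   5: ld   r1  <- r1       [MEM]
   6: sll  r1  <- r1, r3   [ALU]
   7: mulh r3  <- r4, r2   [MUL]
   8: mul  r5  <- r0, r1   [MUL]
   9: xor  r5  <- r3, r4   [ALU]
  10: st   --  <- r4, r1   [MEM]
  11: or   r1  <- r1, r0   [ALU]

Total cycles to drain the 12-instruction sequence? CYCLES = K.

CYCLES = 8

#0 head=0: sll/sll i0&i1 pair
#1 head=2: and/xor i2&i3 pair
#2 head=4: st i4 no-port MEM/MEM
#3 head=5: ld i5 RAW+WAW r1
#4 head=6: sll/mulh i6&i7 pair
#5 head=8: mul i8 WAW r5
#6 head=9: xor/st i9&i10 pair
#7 head=11: or i11 tail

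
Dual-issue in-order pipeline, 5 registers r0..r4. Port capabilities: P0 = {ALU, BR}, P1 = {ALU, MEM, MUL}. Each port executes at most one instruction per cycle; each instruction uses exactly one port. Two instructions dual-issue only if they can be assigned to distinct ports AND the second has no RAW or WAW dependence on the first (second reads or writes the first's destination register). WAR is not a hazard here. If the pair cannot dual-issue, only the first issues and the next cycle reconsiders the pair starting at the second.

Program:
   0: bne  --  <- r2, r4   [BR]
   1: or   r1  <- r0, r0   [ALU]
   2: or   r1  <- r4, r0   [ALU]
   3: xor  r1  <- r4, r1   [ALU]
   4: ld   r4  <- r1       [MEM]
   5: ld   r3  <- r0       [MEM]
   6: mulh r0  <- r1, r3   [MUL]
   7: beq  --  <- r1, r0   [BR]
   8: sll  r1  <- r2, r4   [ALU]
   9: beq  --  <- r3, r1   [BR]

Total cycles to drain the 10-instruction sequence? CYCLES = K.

0. bne or @i0/i1  | dual
1. or @i2  | RAW+WAW r1
2. xor @i3  | RAW r1
3. ld @i4  | no-port MEM/MEM
4. ld @i5  | no-port MEM/MUL
5. mulh @i6  | RAW r0
6. beq sll @i7/i8  | dual
7. beq @i9  | tail

CYCLES = 8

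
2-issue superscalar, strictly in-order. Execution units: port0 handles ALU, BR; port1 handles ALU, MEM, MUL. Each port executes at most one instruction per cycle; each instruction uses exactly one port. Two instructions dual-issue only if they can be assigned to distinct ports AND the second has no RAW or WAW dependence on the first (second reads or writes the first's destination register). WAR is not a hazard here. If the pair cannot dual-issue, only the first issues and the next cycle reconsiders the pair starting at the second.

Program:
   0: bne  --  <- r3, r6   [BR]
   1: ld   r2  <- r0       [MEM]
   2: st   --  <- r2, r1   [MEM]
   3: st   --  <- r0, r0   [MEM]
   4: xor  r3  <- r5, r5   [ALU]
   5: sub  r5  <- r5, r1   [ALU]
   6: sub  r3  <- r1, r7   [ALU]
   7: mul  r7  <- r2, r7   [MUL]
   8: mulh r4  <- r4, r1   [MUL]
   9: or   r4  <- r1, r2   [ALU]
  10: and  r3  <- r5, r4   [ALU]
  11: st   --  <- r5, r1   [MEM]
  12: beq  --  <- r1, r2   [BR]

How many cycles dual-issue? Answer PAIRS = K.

PAIRS = 4

c0: i0,i1 bne.BR ld.MEM  pair
c1: i2 st.MEM  no-port MEM/MEM
c2: i3,i4 st.MEM xor.ALU  pair
c3: i5,i6 sub.ALU sub.ALU  pair
c4: i7 mul.MUL  no-port MUL/MUL
c5: i8 mulh.MUL  WAW r4
c6: i9 or.ALU  RAW r4
c7: i10,i11 and.ALU st.MEM  pair
c8: i12 beq.BR  tail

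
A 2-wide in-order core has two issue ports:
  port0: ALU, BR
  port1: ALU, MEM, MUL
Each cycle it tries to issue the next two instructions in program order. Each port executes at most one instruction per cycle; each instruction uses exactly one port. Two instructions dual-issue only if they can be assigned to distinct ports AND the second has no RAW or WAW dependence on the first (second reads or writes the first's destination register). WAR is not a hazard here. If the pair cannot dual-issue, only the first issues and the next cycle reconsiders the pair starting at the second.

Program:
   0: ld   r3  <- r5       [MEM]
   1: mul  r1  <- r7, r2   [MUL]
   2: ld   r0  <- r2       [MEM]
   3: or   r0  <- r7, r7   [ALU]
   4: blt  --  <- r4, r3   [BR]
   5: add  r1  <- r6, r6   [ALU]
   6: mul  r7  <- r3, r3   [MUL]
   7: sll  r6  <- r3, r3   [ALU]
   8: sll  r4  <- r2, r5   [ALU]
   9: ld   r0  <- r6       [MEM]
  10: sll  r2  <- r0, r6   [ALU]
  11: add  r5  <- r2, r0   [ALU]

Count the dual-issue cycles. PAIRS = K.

  cy0 -> i0 (ld) no-port MEM/MUL
  cy1 -> i1 (mul) no-port MUL/MEM
  cy2 -> i2 (ld) WAW r0
  cy3 -> i3&i4 (or+blt) 2-wide
  cy4 -> i5&i6 (add+mul) 2-wide
  cy5 -> i7&i8 (sll+sll) 2-wide
  cy6 -> i9 (ld) RAW r0
  cy7 -> i10 (sll) RAW r2
  cy8 -> i11 (add) tail

PAIRS = 3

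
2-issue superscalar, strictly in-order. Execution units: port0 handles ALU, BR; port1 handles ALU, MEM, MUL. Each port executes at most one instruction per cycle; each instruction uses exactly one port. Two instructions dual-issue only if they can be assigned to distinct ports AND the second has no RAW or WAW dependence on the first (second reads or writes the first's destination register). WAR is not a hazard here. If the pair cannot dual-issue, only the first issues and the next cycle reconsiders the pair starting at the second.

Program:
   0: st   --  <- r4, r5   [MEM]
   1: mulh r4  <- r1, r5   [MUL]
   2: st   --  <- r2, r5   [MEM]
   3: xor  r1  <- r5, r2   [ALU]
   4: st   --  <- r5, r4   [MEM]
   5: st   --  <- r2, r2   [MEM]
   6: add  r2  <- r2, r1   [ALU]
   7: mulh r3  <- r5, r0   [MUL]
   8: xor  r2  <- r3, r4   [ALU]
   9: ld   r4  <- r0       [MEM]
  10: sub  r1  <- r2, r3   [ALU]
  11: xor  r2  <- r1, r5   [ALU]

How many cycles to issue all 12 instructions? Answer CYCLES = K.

CYCLES = 9

t=0 i0:st.MEM ; no-port MEM/MUL
t=1 i1:mulh.MUL ; no-port MUL/MEM
t=2 i2/i3:st.MEM/xor.ALU ; pair
t=3 i4:st.MEM ; no-port MEM/MEM
t=4 i5/i6:st.MEM/add.ALU ; pair
t=5 i7:mulh.MUL ; RAW r3
t=6 i8/i9:xor.ALU/ld.MEM ; pair
t=7 i10:sub.ALU ; RAW r1
t=8 i11:xor.ALU ; tail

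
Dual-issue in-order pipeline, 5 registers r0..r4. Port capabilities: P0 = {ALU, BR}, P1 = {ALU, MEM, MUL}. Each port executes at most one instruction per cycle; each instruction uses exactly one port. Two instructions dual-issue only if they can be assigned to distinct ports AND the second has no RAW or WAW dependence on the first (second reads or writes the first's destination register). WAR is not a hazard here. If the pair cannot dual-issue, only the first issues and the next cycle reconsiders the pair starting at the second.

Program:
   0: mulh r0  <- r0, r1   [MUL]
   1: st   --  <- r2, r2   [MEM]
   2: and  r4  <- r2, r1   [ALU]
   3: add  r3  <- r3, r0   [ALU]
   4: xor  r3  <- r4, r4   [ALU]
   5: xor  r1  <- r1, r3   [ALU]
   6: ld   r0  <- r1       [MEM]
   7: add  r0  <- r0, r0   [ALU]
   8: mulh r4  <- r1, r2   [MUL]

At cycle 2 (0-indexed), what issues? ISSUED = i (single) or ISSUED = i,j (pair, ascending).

c0: i0 mulh.MUL  no-port MUL/MEM
c1: i1/i2 st.MEM;and.ALU  pair
c2: i3 add.ALU  WAW r3
c3: i4 xor.ALU  RAW r3
c4: i5 xor.ALU  RAW r1
c5: i6 ld.MEM  RAW+WAW r0
c6: i7/i8 add.ALU;mulh.MUL  pair

ISSUED = 3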